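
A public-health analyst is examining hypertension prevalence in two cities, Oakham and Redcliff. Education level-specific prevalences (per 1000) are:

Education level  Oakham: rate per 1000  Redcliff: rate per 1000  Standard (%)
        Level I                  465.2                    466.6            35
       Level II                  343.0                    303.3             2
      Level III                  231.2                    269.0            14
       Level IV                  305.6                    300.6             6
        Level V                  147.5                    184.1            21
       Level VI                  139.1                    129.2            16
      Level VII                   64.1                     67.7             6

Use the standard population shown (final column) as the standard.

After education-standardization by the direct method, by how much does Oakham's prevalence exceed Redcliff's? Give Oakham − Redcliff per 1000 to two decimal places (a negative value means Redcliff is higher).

Standard weights: 0.35, 0.02, 0.14, 0.06, 0.21, 0.16, 0.06.
Oakham: 0.3500×465.2 + 0.0200×343.0 + 0.1400×231.2 + 0.0600×305.6 + 0.2100×147.5 + 0.1600×139.1 + 0.0600×64.1 = 277.4610 per 1000.
Redcliff: 0.3500×466.6 + 0.0200×303.3 + 0.1400×269.0 + 0.0600×300.6 + 0.2100×184.1 + 0.1600×129.2 + 0.0600×67.7 = 288.4670 per 1000.
Difference = 277.4610 − 288.4670 = -11.0060.

-11.01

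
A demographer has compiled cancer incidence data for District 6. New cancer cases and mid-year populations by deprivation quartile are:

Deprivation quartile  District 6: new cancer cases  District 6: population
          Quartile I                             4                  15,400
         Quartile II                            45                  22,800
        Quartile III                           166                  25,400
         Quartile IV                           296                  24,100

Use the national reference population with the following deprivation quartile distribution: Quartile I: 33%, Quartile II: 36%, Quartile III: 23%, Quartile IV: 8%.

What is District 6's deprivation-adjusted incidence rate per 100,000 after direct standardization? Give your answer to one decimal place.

Deprivation-specific rates per 100,000 for District 6: 25.97, 197.37, 653.54, 1228.22.
Standard weights: 0.33, 0.36, 0.23, 0.08.
Standardized rate: 0.3300×25.97 + 0.3600×197.37 + 0.2300×653.54 + 0.0800×1228.22 = 328.1963 per 100,000.

328.2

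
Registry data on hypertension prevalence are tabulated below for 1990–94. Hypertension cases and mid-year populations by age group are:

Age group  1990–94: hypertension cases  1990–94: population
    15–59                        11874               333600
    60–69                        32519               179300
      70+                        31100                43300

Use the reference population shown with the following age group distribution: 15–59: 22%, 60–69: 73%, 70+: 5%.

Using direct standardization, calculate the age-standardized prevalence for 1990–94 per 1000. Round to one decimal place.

Age-specific rates per 1000 for 1990–94: 35.594, 181.366, 718.245.
Standard weights: 0.22, 0.73, 0.05.
Standardized rate: 0.2200×35.594 + 0.7300×181.366 + 0.0500×718.245 = 176.1403 per 1000.

176.1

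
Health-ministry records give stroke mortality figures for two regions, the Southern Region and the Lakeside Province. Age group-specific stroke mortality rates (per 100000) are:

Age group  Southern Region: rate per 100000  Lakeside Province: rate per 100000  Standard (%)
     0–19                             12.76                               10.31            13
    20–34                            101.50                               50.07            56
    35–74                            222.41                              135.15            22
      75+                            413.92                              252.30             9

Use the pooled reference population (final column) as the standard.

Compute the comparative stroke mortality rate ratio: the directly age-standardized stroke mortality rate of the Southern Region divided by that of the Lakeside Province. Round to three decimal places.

Standard weights: 0.13, 0.56, 0.22, 0.09.
The Southern Region: 0.1300×12.76 + 0.5600×101.50 + 0.2200×222.41 + 0.0900×413.92 = 144.6818 per 100000.
The Lakeside Province: 0.1300×10.31 + 0.5600×50.07 + 0.2200×135.15 + 0.0900×252.30 = 81.8195 per 100000.
Ratio = 144.6818 ÷ 81.8195 = 1.76830.

1.768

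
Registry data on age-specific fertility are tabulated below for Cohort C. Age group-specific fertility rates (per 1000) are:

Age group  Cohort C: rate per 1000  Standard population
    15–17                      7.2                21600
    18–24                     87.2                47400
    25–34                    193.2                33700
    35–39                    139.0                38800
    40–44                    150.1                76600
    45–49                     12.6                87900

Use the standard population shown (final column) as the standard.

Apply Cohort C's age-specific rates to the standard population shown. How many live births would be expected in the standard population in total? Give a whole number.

Expected live births = Σ (standard pop × age-specific rate ÷ 1000)
= 21600×7.2/1000 + 47400×87.2/1000 + 33700×193.2/1000 + 38800×139.0/1000 + 76600×150.1/1000 + 87900×12.6/1000
= 155.52 + 4133.28 + 6510.84 + 5393.20 + 11497.66 + 1107.54 = 28798.04.

28798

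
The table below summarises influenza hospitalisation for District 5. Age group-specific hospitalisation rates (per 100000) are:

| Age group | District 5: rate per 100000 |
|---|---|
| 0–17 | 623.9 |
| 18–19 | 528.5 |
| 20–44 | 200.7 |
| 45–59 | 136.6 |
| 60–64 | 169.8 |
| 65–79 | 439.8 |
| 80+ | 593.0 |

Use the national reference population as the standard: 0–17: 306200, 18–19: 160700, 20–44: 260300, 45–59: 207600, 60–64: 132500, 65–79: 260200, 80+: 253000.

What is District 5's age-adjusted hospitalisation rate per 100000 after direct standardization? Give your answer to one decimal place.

407.2

Standard total = 1580500; weights = 0.1937, 0.1017, 0.1647, 0.1314, 0.0838, 0.1646, 0.1601.
Standardized rate: 0.1937×623.9 + 0.1017×528.5 + 0.1647×200.7 + 0.1314×136.6 + 0.0838×169.8 + 0.1646×439.8 + 0.1601×593.0 = 407.1699 per 100000.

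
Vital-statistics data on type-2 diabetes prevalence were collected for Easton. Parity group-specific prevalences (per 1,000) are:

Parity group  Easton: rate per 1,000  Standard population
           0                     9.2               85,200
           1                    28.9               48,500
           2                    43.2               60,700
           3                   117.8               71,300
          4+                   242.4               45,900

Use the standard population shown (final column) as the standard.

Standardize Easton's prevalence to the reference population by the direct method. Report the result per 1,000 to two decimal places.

78.09

Standard total = 311,600; weights = 0.2734, 0.1556, 0.1948, 0.2288, 0.1473.
Standardized rate: 0.2734×9.2 + 0.1556×28.9 + 0.1948×43.2 + 0.2288×117.8 + 0.1473×242.4 = 78.0906 per 1,000.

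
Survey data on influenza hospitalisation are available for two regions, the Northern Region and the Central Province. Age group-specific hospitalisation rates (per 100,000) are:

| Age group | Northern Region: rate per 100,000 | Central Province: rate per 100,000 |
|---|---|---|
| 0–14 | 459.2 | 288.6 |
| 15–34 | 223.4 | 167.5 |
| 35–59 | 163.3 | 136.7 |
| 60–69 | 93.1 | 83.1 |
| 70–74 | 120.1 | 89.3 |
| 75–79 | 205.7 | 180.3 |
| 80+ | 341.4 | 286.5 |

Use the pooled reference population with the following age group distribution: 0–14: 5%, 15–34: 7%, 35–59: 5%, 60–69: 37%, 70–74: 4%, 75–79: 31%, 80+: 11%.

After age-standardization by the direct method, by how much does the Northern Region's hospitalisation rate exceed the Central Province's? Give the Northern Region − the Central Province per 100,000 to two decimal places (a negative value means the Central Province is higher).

Standard weights: 0.05, 0.07, 0.05, 0.37, 0.04, 0.31, 0.11.
The Northern Region: 0.0500×459.2 + 0.0700×223.4 + 0.0500×163.3 + 0.3700×93.1 + 0.0400×120.1 + 0.3100×205.7 + 0.1100×341.4 = 187.3350 per 100,000.
The Central Province: 0.0500×288.6 + 0.0700×167.5 + 0.0500×136.7 + 0.3700×83.1 + 0.0400×89.3 + 0.3100×180.3 + 0.1100×286.5 = 154.7170 per 100,000.
Difference = 187.3350 − 154.7170 = 32.6180.

32.62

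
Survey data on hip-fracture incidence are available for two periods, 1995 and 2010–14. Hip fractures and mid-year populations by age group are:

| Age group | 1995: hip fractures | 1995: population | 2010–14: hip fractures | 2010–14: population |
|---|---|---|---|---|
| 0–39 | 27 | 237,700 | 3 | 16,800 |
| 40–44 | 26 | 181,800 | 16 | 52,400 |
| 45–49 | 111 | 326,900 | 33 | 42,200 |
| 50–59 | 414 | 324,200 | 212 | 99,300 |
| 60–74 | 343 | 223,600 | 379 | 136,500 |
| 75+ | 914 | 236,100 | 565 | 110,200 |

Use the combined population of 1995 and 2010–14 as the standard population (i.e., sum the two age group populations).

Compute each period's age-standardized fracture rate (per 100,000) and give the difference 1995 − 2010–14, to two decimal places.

-73.63

Age-specific rates per 100,000 for 1995: 11.36, 14.30, 33.96, 127.70, 153.40, 387.12.
For 2010–14: 17.86, 30.53, 78.20, 213.49, 277.66, 512.70.
Combined standard total = 1,987,700; weights = 0.1280, 0.1178, 0.1857, 0.2131, 0.1812, 0.1742.
1995: 0.1280×11.36 + 0.1178×14.30 + 0.1857×33.96 + 0.2131×127.70 + 0.1812×153.40 + 0.1742×387.12 = 131.8879 per 100,000.
2010–14: 0.1280×17.86 + 0.1178×30.53 + 0.1857×78.20 + 0.2131×213.49 + 0.1812×277.66 + 0.1742×512.70 = 205.5175 per 100,000.
Difference = 131.8879 − 205.5175 = -73.6296.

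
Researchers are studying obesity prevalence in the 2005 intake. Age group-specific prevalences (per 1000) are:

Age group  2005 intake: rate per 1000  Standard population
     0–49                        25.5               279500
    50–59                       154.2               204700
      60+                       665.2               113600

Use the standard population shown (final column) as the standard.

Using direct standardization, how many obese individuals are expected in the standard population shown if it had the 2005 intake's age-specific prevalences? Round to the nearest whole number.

Expected obese individuals = Σ (standard pop × age-specific rate ÷ 1000)
= 279500×25.5/1000 + 204700×154.2/1000 + 113600×665.2/1000
= 7127.25 + 31564.74 + 75566.72 = 114258.71.

114259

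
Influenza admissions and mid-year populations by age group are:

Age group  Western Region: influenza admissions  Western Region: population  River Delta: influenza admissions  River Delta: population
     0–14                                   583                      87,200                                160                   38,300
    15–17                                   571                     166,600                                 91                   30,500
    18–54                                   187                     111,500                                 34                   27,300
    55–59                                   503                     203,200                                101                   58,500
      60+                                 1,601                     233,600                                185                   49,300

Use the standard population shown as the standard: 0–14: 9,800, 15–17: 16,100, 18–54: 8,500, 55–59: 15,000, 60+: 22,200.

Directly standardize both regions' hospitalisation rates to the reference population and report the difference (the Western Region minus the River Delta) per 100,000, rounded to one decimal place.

161.3

Age-specific rates per 100,000 for the Western Region: 668.58, 342.74, 167.71, 247.54, 685.36.
For the River Delta: 417.75, 298.36, 124.54, 172.65, 375.25.
Standard total = 71,600; weights = 0.1369, 0.2249, 0.1187, 0.2095, 0.3101.
The Western Region: 0.1369×668.58 + 0.2249×342.74 + 0.1187×167.71 + 0.2095×247.54 + 0.3101×685.36 = 452.8459 per 100,000.
The River Delta: 0.1369×417.75 + 0.2249×298.36 + 0.1187×124.54 + 0.2095×172.65 + 0.3101×375.25 = 291.5724 per 100,000.
Difference = 452.8459 − 291.5724 = 161.2735.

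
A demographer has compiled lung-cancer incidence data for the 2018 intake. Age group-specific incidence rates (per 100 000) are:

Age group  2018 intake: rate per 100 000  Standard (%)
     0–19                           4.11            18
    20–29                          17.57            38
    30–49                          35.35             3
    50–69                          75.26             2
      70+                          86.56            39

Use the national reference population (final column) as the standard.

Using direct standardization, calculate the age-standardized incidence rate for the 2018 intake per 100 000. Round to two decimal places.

43.74

Standard weights: 0.18, 0.38, 0.03, 0.02, 0.39.
Standardized rate: 0.1800×4.11 + 0.3800×17.57 + 0.0300×35.35 + 0.0200×75.26 + 0.3900×86.56 = 43.7405 per 100 000.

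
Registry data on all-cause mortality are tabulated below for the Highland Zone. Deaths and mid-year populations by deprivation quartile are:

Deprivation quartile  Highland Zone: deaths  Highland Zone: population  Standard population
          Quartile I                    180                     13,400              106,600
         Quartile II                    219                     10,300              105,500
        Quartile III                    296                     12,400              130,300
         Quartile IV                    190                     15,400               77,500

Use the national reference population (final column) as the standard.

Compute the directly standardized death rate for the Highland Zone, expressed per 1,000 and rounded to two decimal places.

Deprivation-specific rates per 1,000 for the Highland Zone: 13.433, 21.262, 23.871, 12.338.
Standard total = 419,900; weights = 0.2539, 0.2513, 0.3103, 0.1846.
Standardized rate: 0.2539×13.433 + 0.2513×21.262 + 0.3103×23.871 + 0.1846×12.338 = 18.4369 per 1,000.

18.44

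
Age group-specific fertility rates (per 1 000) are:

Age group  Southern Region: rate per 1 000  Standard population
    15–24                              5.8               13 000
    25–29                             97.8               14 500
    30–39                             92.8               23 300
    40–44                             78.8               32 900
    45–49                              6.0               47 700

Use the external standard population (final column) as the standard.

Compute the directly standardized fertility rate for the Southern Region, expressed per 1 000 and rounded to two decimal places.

49.73

Standard total = 131 400; weights = 0.0989, 0.1104, 0.1773, 0.2504, 0.3630.
Standardized rate: 0.0989×5.8 + 0.1104×97.8 + 0.1773×92.8 + 0.2504×78.8 + 0.3630×6.0 = 49.7295 per 1 000.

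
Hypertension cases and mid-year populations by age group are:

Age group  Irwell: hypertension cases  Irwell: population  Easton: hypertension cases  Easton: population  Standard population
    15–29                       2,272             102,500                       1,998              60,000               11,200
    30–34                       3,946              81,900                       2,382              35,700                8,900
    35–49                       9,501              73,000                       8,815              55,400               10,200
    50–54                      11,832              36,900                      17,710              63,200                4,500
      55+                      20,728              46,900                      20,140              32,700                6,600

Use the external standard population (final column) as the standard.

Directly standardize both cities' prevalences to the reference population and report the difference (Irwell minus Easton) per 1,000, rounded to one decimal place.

-37.5

Age-specific rates per 1,000 for Irwell: 22.166, 48.181, 130.151, 320.650, 441.962.
For Easton: 33.300, 66.723, 159.116, 280.222, 615.902.
Standard total = 41,400; weights = 0.2705, 0.2150, 0.2464, 0.1087, 0.1594.
Irwell: 0.2705×22.166 + 0.2150×48.181 + 0.2464×130.151 + 0.1087×320.650 + 0.1594×441.962 = 153.7313 per 1,000.
Easton: 0.2705×33.300 + 0.2150×66.723 + 0.2464×159.116 + 0.1087×280.222 + 0.1594×615.902 = 191.2010 per 1,000.
Difference = 153.7313 − 191.2010 = -37.4697.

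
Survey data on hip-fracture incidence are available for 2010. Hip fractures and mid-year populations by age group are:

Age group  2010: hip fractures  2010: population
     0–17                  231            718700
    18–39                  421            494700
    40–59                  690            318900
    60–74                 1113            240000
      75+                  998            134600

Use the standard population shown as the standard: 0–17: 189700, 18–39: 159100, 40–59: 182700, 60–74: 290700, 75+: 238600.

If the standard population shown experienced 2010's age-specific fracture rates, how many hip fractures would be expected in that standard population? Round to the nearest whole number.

3709

Age-specific rates per 100000 for 2010: 32.14, 85.10, 216.37, 463.75, 741.46.
Expected hip fractures = Σ (standard pop × age-specific rate ÷ 100000)
= 189700×32.14/100000 + 159100×85.10/100000 + 182700×216.37/100000 + 290700×463.75/100000 + 238600×741.46/100000
= 60.97 + 135.40 + 395.31 + 1348.12 + 1769.11 = 3708.91.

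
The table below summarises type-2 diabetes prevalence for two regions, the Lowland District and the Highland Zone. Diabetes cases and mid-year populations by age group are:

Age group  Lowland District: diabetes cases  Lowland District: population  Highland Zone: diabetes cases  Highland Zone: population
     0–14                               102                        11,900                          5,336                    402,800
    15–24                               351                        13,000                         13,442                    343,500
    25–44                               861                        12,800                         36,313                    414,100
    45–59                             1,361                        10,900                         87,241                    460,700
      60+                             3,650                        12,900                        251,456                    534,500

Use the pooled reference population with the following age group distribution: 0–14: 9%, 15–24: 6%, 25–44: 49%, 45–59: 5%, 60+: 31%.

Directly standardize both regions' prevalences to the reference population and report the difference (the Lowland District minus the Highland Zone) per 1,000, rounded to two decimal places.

Age-specific rates per 1,000 for the Lowland District: 8.571, 27.000, 67.266, 124.862, 282.946.
For the Highland Zone: 13.247, 39.132, 87.691, 189.366, 470.451.
Standard weights: 0.09, 0.06, 0.49, 0.05, 0.31.
The Lowland District: 0.0900×8.571 + 0.0600×27.000 + 0.4900×67.266 + 0.0500×124.862 + 0.3100×282.946 = 129.3079 per 1,000.
The Highland Zone: 0.0900×13.247 + 0.0600×39.132 + 0.4900×87.691 + 0.0500×189.366 + 0.3100×470.451 = 201.8171 per 1,000.
Difference = 129.3079 − 201.8171 = -72.5092.

-72.51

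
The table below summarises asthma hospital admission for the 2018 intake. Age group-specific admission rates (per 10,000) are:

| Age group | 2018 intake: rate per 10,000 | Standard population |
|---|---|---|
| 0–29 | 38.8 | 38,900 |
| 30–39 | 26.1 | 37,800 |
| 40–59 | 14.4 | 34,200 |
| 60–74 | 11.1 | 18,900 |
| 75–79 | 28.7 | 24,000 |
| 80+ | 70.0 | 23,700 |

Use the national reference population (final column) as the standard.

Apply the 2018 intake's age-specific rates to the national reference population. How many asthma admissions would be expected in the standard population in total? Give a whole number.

Expected asthma admissions = Σ (standard pop × age-specific rate ÷ 10,000)
= 38,900×38.8/10,000 + 37,800×26.1/10,000 + 34,200×14.4/10,000 + 18,900×11.1/10,000 + 24,000×28.7/10,000 + 23,700×70.0/10,000
= 150.93 + 98.66 + 49.25 + 20.98 + 68.88 + 165.90 = 554.60.

555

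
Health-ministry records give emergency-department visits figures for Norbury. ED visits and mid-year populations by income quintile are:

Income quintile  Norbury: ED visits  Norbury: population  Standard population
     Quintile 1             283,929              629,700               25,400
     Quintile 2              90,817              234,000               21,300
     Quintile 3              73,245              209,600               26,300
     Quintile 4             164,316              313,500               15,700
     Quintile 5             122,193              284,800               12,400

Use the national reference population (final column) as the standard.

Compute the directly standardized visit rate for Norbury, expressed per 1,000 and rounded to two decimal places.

419.97

Income-specific rates per 1,000 for Norbury: 450.896, 388.107, 349.451, 524.134, 429.048.
Standard total = 101,100; weights = 0.2512, 0.2107, 0.2601, 0.1553, 0.1227.
Standardized rate: 0.2512×450.896 + 0.2107×388.107 + 0.2601×349.451 + 0.1553×524.134 + 0.1227×429.048 = 419.9713 per 1,000.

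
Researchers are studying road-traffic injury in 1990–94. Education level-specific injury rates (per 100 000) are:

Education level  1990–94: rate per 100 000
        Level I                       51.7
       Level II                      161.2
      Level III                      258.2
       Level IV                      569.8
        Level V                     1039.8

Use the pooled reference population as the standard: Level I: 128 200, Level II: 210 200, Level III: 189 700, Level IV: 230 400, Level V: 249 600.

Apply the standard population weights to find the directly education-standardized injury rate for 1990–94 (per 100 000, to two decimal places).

476.45

Standard total = 1 008 100; weights = 0.1272, 0.2085, 0.1882, 0.2285, 0.2476.
Standardized rate: 0.1272×51.7 + 0.2085×161.2 + 0.1882×258.2 + 0.2285×569.8 + 0.2476×1039.8 = 476.4495 per 100 000.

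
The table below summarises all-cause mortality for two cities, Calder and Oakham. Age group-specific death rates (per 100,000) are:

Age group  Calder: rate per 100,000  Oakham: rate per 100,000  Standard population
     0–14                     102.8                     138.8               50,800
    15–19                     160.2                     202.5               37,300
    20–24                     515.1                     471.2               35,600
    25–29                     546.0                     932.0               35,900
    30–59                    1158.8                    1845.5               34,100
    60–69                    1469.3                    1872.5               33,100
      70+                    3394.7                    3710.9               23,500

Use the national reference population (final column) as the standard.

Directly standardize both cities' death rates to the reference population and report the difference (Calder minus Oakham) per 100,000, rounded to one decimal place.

-239.3

Standard total = 250,300; weights = 0.2030, 0.1490, 0.1422, 0.1434, 0.1362, 0.1322, 0.0939.
Calder: 0.2030×102.8 + 0.1490×160.2 + 0.1422×515.1 + 0.1434×546.0 + 0.1362×1158.8 + 0.1322×1469.3 + 0.0939×3394.7 = 867.2034 per 100,000.
Oakham: 0.2030×138.8 + 0.1490×202.5 + 0.1422×471.2 + 0.1434×932.0 + 0.1362×1845.5 + 0.1322×1872.5 + 0.0939×3710.9 = 1106.4932 per 100,000.
Difference = 867.2034 − 1106.4932 = -239.2898.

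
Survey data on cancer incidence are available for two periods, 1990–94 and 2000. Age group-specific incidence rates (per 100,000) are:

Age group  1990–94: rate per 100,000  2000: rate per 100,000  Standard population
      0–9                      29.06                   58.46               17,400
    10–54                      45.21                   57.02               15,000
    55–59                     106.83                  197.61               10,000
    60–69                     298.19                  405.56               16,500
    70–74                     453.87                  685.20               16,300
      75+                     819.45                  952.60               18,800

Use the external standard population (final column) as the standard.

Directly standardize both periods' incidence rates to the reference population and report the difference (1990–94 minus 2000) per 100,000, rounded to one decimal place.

-102.6

Standard total = 94,000; weights = 0.1851, 0.1596, 0.1064, 0.1755, 0.1734, 0.2000.
1990–94: 0.1851×29.06 + 0.1596×45.21 + 0.1064×106.83 + 0.1755×298.19 + 0.1734×453.87 + 0.2000×819.45 = 318.8933 per 100,000.
2000: 0.1851×58.46 + 0.1596×57.02 + 0.1064×197.61 + 0.1755×405.56 + 0.1734×685.20 + 0.2000×952.60 = 421.4679 per 100,000.
Difference = 318.8933 − 421.4679 = -102.5746.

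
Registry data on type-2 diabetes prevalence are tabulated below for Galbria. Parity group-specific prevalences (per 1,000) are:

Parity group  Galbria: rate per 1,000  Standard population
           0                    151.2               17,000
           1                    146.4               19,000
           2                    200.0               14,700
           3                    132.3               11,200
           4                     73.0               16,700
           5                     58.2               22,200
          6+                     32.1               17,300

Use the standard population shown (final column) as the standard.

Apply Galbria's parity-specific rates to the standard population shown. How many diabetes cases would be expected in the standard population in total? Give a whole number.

Expected diabetes cases = Σ (standard pop × parity-specific rate ÷ 1,000)
= 17,000×151.2/1,000 + 19,000×146.4/1,000 + 14,700×200.0/1,000 + 11,200×132.3/1,000 + 16,700×73.0/1,000 + 22,200×58.2/1,000 + 17,300×32.1/1,000
= 2570.40 + 2781.60 + 2940.00 + 1481.76 + 1219.10 + 1292.04 + 555.33 = 12840.23.

12840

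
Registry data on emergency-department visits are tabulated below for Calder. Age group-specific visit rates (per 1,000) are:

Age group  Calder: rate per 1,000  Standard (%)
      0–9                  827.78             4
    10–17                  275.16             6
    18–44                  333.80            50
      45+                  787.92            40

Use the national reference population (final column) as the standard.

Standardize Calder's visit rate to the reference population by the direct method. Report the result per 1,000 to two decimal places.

531.69

Standard weights: 0.04, 0.06, 0.50, 0.40.
Standardized rate: 0.0400×827.78 + 0.0600×275.16 + 0.5000×333.80 + 0.4000×787.92 = 531.6888 per 1,000.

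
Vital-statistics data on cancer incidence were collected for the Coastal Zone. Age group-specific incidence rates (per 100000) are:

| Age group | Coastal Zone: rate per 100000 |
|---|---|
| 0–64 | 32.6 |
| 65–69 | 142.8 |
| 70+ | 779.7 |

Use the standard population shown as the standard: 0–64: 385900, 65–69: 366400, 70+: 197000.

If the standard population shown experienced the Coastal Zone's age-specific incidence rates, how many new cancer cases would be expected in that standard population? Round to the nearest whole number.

2185

Expected new cancer cases = Σ (standard pop × age-specific rate ÷ 100000)
= 385900×32.6/100000 + 366400×142.8/100000 + 197000×779.7/100000
= 125.80 + 523.22 + 1536.01 = 2185.03.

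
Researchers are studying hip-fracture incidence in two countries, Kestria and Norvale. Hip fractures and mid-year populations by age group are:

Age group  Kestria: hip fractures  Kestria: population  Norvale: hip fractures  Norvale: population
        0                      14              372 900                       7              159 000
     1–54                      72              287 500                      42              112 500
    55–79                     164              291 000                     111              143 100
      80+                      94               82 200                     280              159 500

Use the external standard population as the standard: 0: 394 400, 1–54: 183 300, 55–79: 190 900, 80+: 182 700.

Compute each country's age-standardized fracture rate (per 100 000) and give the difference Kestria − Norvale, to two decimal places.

Age-specific rates per 100 000 for Kestria: 3.75, 25.04, 56.36, 114.36.
For Norvale: 4.40, 37.33, 77.57, 175.55.
Standard total = 951 300; weights = 0.4146, 0.1927, 0.2007, 0.1921.
Kestria: 0.4146×3.75 + 0.1927×25.04 + 0.2007×56.36 + 0.1921×114.36 = 39.6536 per 100 000.
Norvale: 0.4146×4.40 + 0.1927×37.33 + 0.2007×77.57 + 0.1921×175.55 = 58.2992 per 100 000.
Difference = 39.6536 − 58.2992 = -18.6456.

-18.65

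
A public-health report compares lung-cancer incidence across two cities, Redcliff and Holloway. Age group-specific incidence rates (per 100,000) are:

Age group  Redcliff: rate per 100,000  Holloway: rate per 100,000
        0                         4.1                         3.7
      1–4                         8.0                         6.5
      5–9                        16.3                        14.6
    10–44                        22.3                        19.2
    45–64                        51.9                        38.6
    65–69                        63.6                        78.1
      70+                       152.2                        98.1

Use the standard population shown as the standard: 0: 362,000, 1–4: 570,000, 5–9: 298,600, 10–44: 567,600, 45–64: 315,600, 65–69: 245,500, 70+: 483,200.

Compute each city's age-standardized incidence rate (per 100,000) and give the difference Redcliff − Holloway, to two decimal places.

Standard total = 2,842,500; weights = 0.1274, 0.2005, 0.1050, 0.1997, 0.1110, 0.0864, 0.1700.
Redcliff: 0.1274×4.1 + 0.2005×8.0 + 0.1050×16.3 + 0.1997×22.3 + 0.1110×51.9 + 0.0864×63.6 + 0.1700×152.2 = 45.4196 per 100,000.
Holloway: 0.1274×3.7 + 0.2005×6.5 + 0.1050×14.6 + 0.1997×19.2 + 0.1110×38.6 + 0.0864×78.1 + 0.1700×98.1 = 34.8494 per 100,000.
Difference = 45.4196 − 34.8494 = 10.5702.

10.57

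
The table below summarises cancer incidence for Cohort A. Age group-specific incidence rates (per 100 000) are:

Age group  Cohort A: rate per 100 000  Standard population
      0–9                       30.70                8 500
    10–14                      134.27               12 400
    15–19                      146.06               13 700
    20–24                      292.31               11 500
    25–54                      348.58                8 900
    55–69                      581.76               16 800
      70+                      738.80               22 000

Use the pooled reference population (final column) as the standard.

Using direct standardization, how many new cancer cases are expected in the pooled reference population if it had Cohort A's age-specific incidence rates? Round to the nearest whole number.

Expected new cancer cases = Σ (standard pop × age-specific rate ÷ 100 000)
= 8 500×30.70/100 000 + 12 400×134.27/100 000 + 13 700×146.06/100 000 + 11 500×292.31/100 000 + 8 900×348.58/100 000 + 16 800×581.76/100 000 + 22 000×738.80/100 000
= 2.61 + 16.65 + 20.01 + 33.62 + 31.02 + 97.74 + 162.54 = 364.18.

364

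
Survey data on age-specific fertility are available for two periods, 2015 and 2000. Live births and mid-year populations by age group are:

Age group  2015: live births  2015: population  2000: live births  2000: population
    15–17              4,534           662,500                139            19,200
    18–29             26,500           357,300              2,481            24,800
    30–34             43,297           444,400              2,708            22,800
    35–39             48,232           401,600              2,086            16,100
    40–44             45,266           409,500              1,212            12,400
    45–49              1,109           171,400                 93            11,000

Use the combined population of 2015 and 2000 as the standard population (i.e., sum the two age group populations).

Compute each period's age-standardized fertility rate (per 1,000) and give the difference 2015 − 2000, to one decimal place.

-7.5

Age-specific rates per 1,000 for 2015: 6.844, 74.167, 97.428, 120.100, 110.540, 6.470.
For 2000: 7.240, 100.040, 118.772, 129.565, 97.742, 8.455.
Combined standard total = 2,553,000; weights = 0.2670, 0.1497, 0.1830, 0.1636, 0.1653, 0.0714.
2015: 0.2670×6.844 + 0.1497×74.167 + 0.1830×97.428 + 0.1636×120.100 + 0.1653×110.540 + 0.0714×6.470 = 69.1365 per 1,000.
2000: 0.2670×7.240 + 0.1497×100.040 + 0.1830×118.772 + 0.1636×129.565 + 0.1653×97.742 + 0.0714×8.455 = 76.5960 per 1,000.
Difference = 69.1365 − 76.5960 = -7.4595.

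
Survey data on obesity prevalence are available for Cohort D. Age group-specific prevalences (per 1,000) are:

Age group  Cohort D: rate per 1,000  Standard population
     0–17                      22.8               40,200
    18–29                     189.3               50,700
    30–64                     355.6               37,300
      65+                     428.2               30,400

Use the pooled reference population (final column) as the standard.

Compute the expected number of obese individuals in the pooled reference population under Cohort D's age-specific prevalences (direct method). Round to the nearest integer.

Expected obese individuals = Σ (standard pop × age-specific rate ÷ 1,000)
= 40,200×22.8/1,000 + 50,700×189.3/1,000 + 37,300×355.6/1,000 + 30,400×428.2/1,000
= 916.56 + 9597.51 + 13263.88 + 13017.28 = 36795.23.

36795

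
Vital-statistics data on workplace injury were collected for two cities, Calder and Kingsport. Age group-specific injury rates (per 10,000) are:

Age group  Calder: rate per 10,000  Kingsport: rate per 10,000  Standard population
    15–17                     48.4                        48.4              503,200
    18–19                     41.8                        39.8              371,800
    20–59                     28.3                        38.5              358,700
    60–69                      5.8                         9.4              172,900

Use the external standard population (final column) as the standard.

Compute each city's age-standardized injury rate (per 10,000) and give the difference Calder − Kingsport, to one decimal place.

Standard total = 1,406,600; weights = 0.3577, 0.2643, 0.2550, 0.1229.
Calder: 0.3577×48.4 + 0.2643×41.8 + 0.2550×28.3 + 0.1229×5.8 = 36.2933 per 10,000.
Kingsport: 0.3577×48.4 + 0.2643×39.8 + 0.2550×38.5 + 0.1229×9.4 = 38.8083 per 10,000.
Difference = 36.2933 − 38.8083 = -2.5150.

-2.5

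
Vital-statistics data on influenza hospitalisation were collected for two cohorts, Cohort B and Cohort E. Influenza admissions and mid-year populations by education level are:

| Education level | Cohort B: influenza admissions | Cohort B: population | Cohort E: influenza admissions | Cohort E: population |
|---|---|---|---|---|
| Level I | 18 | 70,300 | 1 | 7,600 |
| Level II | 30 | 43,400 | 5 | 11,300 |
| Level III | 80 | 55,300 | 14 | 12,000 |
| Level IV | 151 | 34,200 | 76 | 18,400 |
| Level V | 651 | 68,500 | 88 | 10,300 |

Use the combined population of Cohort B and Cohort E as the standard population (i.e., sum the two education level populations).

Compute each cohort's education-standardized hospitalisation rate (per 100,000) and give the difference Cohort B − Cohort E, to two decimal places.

Education-specific rates per 100,000 for Cohort B: 25.60, 69.12, 144.67, 441.52, 950.36.
For Cohort E: 13.16, 44.25, 116.67, 413.04, 854.37.
Combined standard total = 331,300; weights = 0.2351, 0.1651, 0.2031, 0.1588, 0.2379.
Cohort B: 0.2351×25.60 + 0.1651×69.12 + 0.2031×144.67 + 0.1588×441.52 + 0.2379×950.36 = 342.9654 per 100,000.
Cohort E: 0.2351×13.16 + 0.1651×44.25 + 0.2031×116.67 + 0.1588×413.04 + 0.2379×854.37 = 302.8898 per 100,000.
Difference = 342.9654 − 302.8898 = 40.0756.

40.08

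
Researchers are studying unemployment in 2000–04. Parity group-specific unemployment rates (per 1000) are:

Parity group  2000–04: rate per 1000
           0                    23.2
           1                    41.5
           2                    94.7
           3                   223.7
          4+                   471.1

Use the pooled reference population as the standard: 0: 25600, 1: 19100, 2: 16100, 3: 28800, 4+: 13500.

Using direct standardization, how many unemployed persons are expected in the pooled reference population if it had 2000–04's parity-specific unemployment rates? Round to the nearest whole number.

Expected unemployed persons = Σ (standard pop × parity-specific rate ÷ 1000)
= 25600×23.2/1000 + 19100×41.5/1000 + 16100×94.7/1000 + 28800×223.7/1000 + 13500×471.1/1000
= 593.92 + 792.65 + 1524.67 + 6442.56 + 6359.85 = 15713.65.

15714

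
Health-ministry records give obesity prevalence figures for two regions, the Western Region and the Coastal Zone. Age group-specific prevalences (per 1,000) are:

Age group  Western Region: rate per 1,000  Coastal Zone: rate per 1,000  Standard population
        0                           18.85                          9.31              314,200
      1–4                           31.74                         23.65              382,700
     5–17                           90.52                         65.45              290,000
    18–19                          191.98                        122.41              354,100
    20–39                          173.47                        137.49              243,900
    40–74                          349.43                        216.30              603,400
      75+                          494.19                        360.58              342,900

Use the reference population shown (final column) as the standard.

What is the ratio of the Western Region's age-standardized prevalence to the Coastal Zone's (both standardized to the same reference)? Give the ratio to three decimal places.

Standard total = 2,531,200; weights = 0.1241, 0.1512, 0.1146, 0.1399, 0.0964, 0.2384, 0.1355.
The Western Region: 0.1241×18.85 + 0.1512×31.74 + 0.1146×90.52 + 0.1399×191.98 + 0.0964×173.47 + 0.2384×349.43 + 0.1355×494.19 = 211.3281 per 1,000.
The Coastal Zone: 0.1241×9.31 + 0.1512×23.65 + 0.1146×65.45 + 0.1399×122.41 + 0.0964×137.49 + 0.2384×216.30 + 0.1355×360.58 = 143.0128 per 1,000.
Ratio = 211.3281 ÷ 143.0128 = 1.47769.

1.478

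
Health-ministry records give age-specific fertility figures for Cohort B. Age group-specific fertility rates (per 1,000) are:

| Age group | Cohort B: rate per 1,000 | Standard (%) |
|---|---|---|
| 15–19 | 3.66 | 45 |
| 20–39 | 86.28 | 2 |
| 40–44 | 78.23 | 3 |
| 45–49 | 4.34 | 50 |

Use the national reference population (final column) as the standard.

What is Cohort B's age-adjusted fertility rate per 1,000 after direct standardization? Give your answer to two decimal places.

Standard weights: 0.45, 0.02, 0.03, 0.50.
Standardized rate: 0.4500×3.66 + 0.0200×86.28 + 0.0300×78.23 + 0.5000×4.34 = 7.8895 per 1,000.

7.89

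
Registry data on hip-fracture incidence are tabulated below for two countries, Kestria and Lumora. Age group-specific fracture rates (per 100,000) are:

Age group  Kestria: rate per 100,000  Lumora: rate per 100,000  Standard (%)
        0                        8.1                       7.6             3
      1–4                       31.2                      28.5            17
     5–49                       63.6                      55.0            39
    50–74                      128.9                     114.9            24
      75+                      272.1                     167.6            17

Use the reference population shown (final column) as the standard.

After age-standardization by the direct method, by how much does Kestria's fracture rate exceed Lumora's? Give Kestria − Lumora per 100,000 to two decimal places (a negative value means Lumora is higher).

Standard weights: 0.03, 0.17, 0.39, 0.24, 0.17.
Kestria: 0.0300×8.1 + 0.1700×31.2 + 0.3900×63.6 + 0.2400×128.9 + 0.1700×272.1 = 107.5440 per 100,000.
Lumora: 0.0300×7.6 + 0.1700×28.5 + 0.3900×55.0 + 0.2400×114.9 + 0.1700×167.6 = 82.5910 per 100,000.
Difference = 107.5440 − 82.5910 = 24.9530.

24.95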